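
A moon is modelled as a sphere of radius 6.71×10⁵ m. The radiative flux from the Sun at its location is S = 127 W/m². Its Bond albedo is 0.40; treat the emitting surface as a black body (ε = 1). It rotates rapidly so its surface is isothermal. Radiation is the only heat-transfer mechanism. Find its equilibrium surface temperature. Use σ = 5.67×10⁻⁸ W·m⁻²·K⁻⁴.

At equilibrium, absorbed power = emitted power.
Absorbing cross-section = πr² = 1.414×10¹² m²; emitting surface = 4πr² = 5.658×10¹² m² (ratio 4).
(1−a)S·A_cross = εσ·A_surf·T⁴  ⇒  T⁴ = (1−a)S/(4σ).
T⁴ = 0.600·127/(4·5.67×10⁻⁸) = 3.360×10⁸ K⁴.
T = (3.360×10⁸)^(1/4).

T ≈ 135 K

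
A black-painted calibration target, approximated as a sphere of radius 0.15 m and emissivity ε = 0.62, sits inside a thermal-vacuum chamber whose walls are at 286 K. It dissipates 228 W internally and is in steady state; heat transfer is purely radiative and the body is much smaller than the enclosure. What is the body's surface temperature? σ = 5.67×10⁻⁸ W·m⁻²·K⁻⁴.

T ≈ 415 K

For a small grey body in a large enclosure, net radiated power = εσA(T⁴ − T_w⁴).
Steady state: P = εσA(T⁴ − T_w⁴) with A = 4πr² = 0.2827 m².
T⁴ = P/(εσA) + T_w⁴ = 228/(0.62·5.67×10⁻⁸·0.2827) + (286)⁴
    = 2.294×10¹⁰ + 6.691×10⁹ = 2.963×10¹⁰ K⁴.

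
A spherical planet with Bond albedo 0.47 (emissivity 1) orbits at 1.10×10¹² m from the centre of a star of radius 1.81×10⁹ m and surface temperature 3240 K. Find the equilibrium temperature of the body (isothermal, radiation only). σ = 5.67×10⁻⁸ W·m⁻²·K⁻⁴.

T ≈ 79.3 K

The star's surface emits σT_*⁴; at distance d the flux is S = σT_*⁴(R_*/d)².
S = 5.67×10⁻⁸·(3240)⁴·(1.81×10⁹/1.10×10¹²)² = 16.92 W/m².
For an isothermal sphere T⁴ = (1−a)S/(4σ) = 3.953×10⁷ K⁴.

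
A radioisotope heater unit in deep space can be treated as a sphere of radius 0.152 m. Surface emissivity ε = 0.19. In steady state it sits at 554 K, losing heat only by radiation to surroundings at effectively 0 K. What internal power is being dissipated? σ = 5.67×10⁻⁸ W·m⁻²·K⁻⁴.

Steady state: P = εσA T⁴.
A = 4πr² = 0.2903 m²; T⁴ = (554)⁴ = 9.420×10¹⁰ K⁴.
P = 0.19 × 5.67×10⁻⁸ × 0.2903 × 9.420×10¹⁰.

P ≈ 295 W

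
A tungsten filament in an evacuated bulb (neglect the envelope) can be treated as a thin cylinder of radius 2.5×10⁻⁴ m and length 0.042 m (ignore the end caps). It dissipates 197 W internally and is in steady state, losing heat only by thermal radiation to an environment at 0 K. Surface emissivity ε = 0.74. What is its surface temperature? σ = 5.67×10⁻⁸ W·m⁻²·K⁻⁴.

T ≈ 2900 K

Steady state: internal power = radiated power, P = εσA T⁴.
Radiating area A = 2πrL = 6.597×10⁻⁵ m².
T⁴ = P/(εσA) = 197/(0.74·5.67×10⁻⁸·6.597×10⁻⁵) = 7.117×10¹³ K⁴.
T = (7.117×10¹³)^(1/4).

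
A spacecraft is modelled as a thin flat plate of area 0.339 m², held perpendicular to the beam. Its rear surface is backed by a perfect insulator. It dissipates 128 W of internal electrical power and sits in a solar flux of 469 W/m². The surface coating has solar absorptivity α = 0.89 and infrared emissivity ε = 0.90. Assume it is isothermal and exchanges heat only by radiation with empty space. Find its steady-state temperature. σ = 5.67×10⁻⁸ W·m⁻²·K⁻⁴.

T ≈ 353 K

At steady state, absorbed solar power + internal power = radiated power.
Absorbed: α·S·A_cross = 0.89·469·0.3390 = 141.5 W (cross-section A).
Total input = 141.5 + 128 = 269.5 W.
Radiated: εσ·A_surf·T⁴ with A_surf = A = 0.3390 m².
T⁴ = 269.5/(0.90·5.67×10⁻⁸·0.3390) = 1.558×10¹⁰ K⁴.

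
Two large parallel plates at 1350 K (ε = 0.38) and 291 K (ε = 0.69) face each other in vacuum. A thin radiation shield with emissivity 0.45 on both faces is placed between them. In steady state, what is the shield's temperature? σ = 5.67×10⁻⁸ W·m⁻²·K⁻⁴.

In steady state the net flux on the hot side equals that on the cold side.
σ(T₁⁴−T_s⁴)/D₁ = σ(T_s⁴−T₂⁴)/D₂, with D₁ = 1/ε₁+1/ε_s−1 = 3.854, D₂ = 1/ε_s+1/ε₂−1 = 2.671.
Solve for T_s⁴: T_s⁴ = (D₂·T₁⁴ + D₁·T₂⁴)/(D₁+D₂) = 1.364×10¹² K⁴.

T_s ≈ 1080 K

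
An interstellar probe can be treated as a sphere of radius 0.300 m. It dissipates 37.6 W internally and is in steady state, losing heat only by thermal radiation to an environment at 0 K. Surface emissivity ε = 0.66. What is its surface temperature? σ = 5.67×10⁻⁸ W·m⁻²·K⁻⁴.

Steady state: internal power = radiated power, P = εσA T⁴.
Radiating area A = 4πr² = 1.131 m².
T⁴ = P/(εσA) = 37.6/(0.66·5.67×10⁻⁸·1.131) = 8.884×10⁸ K⁴.
T = (8.884×10⁸)^(1/4).

T ≈ 173 K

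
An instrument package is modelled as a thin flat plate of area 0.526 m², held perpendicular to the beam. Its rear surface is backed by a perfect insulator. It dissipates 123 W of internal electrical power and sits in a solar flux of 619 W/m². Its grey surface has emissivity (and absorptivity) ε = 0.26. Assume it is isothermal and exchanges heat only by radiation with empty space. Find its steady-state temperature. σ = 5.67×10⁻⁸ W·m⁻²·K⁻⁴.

T ≈ 405 K

At steady state, absorbed solar power + internal power = radiated power.
Absorbed: α·S·A_cross = 0.26·619·0.5260 = 84.65 W (cross-section A).
Total input = 84.65 + 123 = 207.7 W.
Radiated: εσ·A_surf·T⁴ with A_surf = A = 0.5260 m².
T⁴ = 207.7/(0.26·5.67×10⁻⁸·0.5260) = 2.678×10¹⁰ K⁴.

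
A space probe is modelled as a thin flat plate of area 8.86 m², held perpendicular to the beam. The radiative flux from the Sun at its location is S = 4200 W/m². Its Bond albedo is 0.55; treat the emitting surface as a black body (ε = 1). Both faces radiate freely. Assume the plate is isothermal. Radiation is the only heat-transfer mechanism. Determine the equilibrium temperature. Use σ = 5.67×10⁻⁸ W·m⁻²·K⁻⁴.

T ≈ 359 K

At equilibrium, absorbed power = emitted power.
Absorbing cross-section = A = 8.860 m²; emitting surface = 2A = 17.72 m² (ratio 2).
(1−a)S·A_cross = εσ·A_surf·T⁴  ⇒  T⁴ = (1−a)S/(2σ).
T⁴ = 0.450·4200/(2·5.67×10⁻⁸) = 1.667×10¹⁰ K⁴.
T = (1.667×10¹⁰)^(1/4).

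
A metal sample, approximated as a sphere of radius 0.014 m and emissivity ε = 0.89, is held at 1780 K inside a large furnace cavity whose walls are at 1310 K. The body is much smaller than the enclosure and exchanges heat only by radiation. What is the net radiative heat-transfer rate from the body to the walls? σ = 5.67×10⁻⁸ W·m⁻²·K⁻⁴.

For a small grey body in a large enclosure: P_net = εσA(T_body⁴ − T_wall⁴).
A = 4πr² = 0.002463 m²; T_body⁴ − T_wall⁴ = 1.004×10¹³ − 2.945×10¹² = 7.094×10¹² K⁴.
|P_net| = 0.89·5.67×10⁻⁸·0.002463·7.094×10¹².

P_net ≈ 882 W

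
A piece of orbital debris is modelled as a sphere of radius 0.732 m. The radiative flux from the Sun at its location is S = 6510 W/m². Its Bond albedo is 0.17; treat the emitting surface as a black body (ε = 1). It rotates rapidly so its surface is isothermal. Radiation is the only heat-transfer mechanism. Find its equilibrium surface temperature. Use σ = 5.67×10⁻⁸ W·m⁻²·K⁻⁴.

T ≈ 393 K

At equilibrium, absorbed power = emitted power.
Absorbing cross-section = πr² = 1.683 m²; emitting surface = 4πr² = 6.733 m² (ratio 4).
(1−a)S·A_cross = εσ·A_surf·T⁴  ⇒  T⁴ = (1−a)S/(4σ).
T⁴ = 0.830·6510/(4·5.67×10⁻⁸) = 2.382×10¹⁰ K⁴.
T = (2.382×10¹⁰)^(1/4).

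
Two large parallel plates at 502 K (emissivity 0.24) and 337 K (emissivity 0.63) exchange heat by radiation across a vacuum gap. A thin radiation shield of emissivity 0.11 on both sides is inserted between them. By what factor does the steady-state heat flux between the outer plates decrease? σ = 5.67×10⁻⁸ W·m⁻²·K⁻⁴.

factor ≈ 4.61

Without shield: q₀ = σΔ(T⁴)/(1/ε₁+1/ε₂−1) with denominator 4.754.
With shield the two gaps are in series; the resistances add: (1/ε₁+1/ε_s−1)+(1/ε_s+1/ε₂−1) = 12.26+9.678 = 21.94.
Heat-flux ratio q₀/q = 21.94/4.754.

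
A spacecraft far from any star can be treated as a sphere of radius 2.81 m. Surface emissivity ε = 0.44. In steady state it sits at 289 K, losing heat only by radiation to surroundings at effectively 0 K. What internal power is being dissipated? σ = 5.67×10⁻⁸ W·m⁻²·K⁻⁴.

Steady state: P = εσA T⁴.
A = 4πr² = 99.23 m²; T⁴ = (289)⁴ = 6.976×10⁹ K⁴.
P = 0.44 × 5.67×10⁻⁸ × 99.23 × 6.976×10⁹.

P ≈ 17300 W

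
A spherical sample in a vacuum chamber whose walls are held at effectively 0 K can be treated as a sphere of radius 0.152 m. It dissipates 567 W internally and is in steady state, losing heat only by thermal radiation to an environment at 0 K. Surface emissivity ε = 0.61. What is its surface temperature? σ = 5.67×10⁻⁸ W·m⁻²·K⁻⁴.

Steady state: internal power = radiated power, P = εσA T⁴.
Radiating area A = 4πr² = 0.2903 m².
T⁴ = P/(εσA) = 567/(0.61·5.67×10⁻⁸·0.2903) = 5.646×10¹⁰ K⁴.
T = (5.646×10¹⁰)^(1/4).

T ≈ 487 K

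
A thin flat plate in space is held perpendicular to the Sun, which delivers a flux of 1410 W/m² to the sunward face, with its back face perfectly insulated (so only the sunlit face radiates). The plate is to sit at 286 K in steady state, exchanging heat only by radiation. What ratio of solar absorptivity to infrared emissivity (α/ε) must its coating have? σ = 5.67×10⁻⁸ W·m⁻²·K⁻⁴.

Balance: αS·A = εσ·1A·T⁴ ⇒ α/ε = σT⁴/S.
α/ε = 5.67×10⁻⁸·(286)⁴/1410 = 5.67×10⁻⁸·6.691×10⁹/1410.

α/ε ≈ 0.269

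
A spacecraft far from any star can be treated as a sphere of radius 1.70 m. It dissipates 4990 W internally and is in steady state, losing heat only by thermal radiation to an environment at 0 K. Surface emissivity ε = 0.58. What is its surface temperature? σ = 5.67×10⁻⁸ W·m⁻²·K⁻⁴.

Steady state: internal power = radiated power, P = εσA T⁴.
Radiating area A = 4πr² = 36.32 m².
T⁴ = P/(εσA) = 4990/(0.58·5.67×10⁻⁸·36.32) = 4.178×10⁹ K⁴.
T = (4.178×10⁹)^(1/4).

T ≈ 254 K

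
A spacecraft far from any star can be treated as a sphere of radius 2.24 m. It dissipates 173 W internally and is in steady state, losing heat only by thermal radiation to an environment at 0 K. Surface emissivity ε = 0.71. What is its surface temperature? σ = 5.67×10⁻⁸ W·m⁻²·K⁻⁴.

Steady state: internal power = radiated power, P = εσA T⁴.
Radiating area A = 4πr² = 63.05 m².
T⁴ = P/(εσA) = 173/(0.71·5.67×10⁻⁸·63.05) = 6.816×10⁷ K⁴.
T = (6.816×10⁷)^(1/4).

T ≈ 90.9 K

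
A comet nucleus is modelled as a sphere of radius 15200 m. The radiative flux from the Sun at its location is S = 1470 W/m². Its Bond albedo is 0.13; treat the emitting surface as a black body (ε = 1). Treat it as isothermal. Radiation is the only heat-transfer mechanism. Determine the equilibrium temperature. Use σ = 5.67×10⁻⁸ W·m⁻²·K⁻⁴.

At equilibrium, absorbed power = emitted power.
Absorbing cross-section = πr² = 7.258×10⁸ m²; emitting surface = 4πr² = 2.903×10⁹ m² (ratio 4).
(1−a)S·A_cross = εσ·A_surf·T⁴  ⇒  T⁴ = (1−a)S/(4σ).
T⁴ = 0.870·1470/(4·5.67×10⁻⁸) = 5.639×10⁹ K⁴.
T = (5.639×10⁹)^(1/4).

T ≈ 274 K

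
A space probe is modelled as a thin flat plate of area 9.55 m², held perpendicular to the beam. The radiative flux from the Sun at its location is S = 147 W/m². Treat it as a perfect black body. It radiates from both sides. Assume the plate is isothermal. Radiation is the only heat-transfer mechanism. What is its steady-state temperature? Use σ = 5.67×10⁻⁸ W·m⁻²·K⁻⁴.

T ≈ 190 K

At equilibrium, absorbed power = emitted power.
Absorbing cross-section = A = 9.550 m²; emitting surface = 2A = 19.10 m² (ratio 2).
S·A_cross = εσ·A_surf·T⁴  ⇒  T⁴ = S/(2σ).
T⁴ = 1.00·147/(2·5.67×10⁻⁸) = 1.296×10⁹ K⁴.
T = (1.296×10⁹)^(1/4).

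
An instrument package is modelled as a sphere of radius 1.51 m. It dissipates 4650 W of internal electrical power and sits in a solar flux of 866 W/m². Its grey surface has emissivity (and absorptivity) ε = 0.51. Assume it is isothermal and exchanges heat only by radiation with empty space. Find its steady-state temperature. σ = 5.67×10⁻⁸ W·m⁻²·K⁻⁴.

T ≈ 312 K

At steady state, absorbed solar power + internal power = radiated power.
Absorbed: α·S·A_cross = 0.51·866·7.163 = 3164 W (cross-section πr²).
Total input = 3164 + 4650 = 7814 W.
Radiated: εσ·A_surf·T⁴ with A_surf = 4πr² = 28.65 m².
T⁴ = 7814/(0.51·5.67×10⁻⁸·28.65) = 9.431×10⁹ K⁴.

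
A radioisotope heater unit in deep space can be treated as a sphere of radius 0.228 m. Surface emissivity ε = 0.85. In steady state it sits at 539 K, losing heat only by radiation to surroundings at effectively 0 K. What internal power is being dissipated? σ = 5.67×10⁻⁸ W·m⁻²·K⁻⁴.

Steady state: P = εσA T⁴.
A = 4πr² = 0.6533 m²; T⁴ = (539)⁴ = 8.440×10¹⁰ K⁴.
P = 0.85 × 5.67×10⁻⁸ × 0.6533 × 8.440×10¹⁰.

P ≈ 2660 W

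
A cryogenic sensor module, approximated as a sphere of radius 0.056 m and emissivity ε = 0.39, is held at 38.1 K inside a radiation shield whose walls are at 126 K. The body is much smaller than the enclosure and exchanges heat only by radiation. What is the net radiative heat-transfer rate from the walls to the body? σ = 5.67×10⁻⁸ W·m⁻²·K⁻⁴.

For a small grey body in a large enclosure: P_net = εσA(T_body⁴ − T_wall⁴).
A = 4πr² = 0.03941 m²; T_body⁴ − T_wall⁴ = 2.107×10⁶ − 2.520×10⁸ = -2.499×10⁸ K⁴.
|P_net| = 0.39·5.67×10⁻⁸·0.03941·2.499×10⁸.

P_net ≈ 0.218 W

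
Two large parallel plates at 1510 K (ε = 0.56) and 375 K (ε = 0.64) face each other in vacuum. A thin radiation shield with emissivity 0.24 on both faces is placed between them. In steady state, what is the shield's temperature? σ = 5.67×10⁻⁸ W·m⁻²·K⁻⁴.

In steady state the net flux on the hot side equals that on the cold side.
σ(T₁⁴−T_s⁴)/D₁ = σ(T_s⁴−T₂⁴)/D₂, with D₁ = 1/ε₁+1/ε_s−1 = 4.952, D₂ = 1/ε_s+1/ε₂−1 = 4.729.
Solve for T_s⁴: T_s⁴ = (D₂·T₁⁴ + D₁·T₂⁴)/(D₁+D₂) = 2.550×10¹² K⁴.

T_s ≈ 1260 K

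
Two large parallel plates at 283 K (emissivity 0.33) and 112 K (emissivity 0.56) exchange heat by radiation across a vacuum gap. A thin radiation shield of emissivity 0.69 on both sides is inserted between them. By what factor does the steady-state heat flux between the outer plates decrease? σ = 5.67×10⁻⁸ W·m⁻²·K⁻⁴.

Without shield: q₀ = σΔ(T⁴)/(1/ε₁+1/ε₂−1) with denominator 3.816.
With shield the two gaps are in series; the resistances add: (1/ε₁+1/ε_s−1)+(1/ε_s+1/ε₂−1) = 3.480+2.235 = 5.715.
Heat-flux ratio q₀/q = 5.715/3.816.

factor ≈ 1.50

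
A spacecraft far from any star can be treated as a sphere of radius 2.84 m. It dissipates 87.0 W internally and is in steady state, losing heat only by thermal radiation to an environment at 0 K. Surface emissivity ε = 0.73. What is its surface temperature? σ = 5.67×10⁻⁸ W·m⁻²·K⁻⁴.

T ≈ 67.5 K

Steady state: internal power = radiated power, P = εσA T⁴.
Radiating area A = 4πr² = 101.4 m².
T⁴ = P/(εσA) = 87.0/(0.73·5.67×10⁻⁸·101.4) = 2.074×10⁷ K⁴.
T = (2.074×10⁷)^(1/4).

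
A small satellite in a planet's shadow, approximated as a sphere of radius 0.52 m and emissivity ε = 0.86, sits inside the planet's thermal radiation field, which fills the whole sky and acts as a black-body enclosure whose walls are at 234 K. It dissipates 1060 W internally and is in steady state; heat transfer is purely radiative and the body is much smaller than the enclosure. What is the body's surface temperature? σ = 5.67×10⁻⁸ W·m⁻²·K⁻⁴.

For a small grey body in a large enclosure, net radiated power = εσA(T⁴ − T_w⁴).
Steady state: P = εσA(T⁴ − T_w⁴) with A = 4πr² = 3.398 m².
T⁴ = P/(εσA) + T_w⁴ = 1060/(0.86·5.67×10⁻⁸·3.398) + (234)⁴
    = 6.397×10⁹ + 2.998×10⁹ = 9.396×10⁹ K⁴.

T ≈ 311 K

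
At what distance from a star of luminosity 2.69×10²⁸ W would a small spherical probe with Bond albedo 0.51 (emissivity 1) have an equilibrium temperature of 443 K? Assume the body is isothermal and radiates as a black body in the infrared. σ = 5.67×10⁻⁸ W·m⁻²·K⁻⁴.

d ≈ 3.47×10¹¹ m

For an isothermal black-emitting sphere, (1−a)S·πr² = σ·4πr²·T⁴ ⇒ S = 4σT⁴/(1−a).
S = 4·5.67×10⁻⁸·(443)⁴/0.490 = 17830 W/m².
Flux falls as S = L/(4πd²), so d = √(L/(4πS)) = √(2.69×10²⁸/(4π·17830)).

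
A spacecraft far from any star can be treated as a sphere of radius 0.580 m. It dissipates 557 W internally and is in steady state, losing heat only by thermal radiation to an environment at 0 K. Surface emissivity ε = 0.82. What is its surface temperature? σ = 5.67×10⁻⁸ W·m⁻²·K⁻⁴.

Steady state: internal power = radiated power, P = εσA T⁴.
Radiating area A = 4πr² = 4.227 m².
T⁴ = P/(εσA) = 557/(0.82·5.67×10⁻⁸·4.227) = 2.834×10⁹ K⁴.
T = (2.834×10⁹)^(1/4).

T ≈ 231 K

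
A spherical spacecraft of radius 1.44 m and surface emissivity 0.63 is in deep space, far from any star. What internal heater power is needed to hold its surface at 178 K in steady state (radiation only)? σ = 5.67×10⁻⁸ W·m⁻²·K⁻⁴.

P = εσ·4πr²·T⁴.
4πr² = 26.06 m²; T⁴ = 1.004×10⁹ K⁴.
P = 0.63·5.67×10⁻⁸·26.06·1.004×10⁹.

P ≈ 934 W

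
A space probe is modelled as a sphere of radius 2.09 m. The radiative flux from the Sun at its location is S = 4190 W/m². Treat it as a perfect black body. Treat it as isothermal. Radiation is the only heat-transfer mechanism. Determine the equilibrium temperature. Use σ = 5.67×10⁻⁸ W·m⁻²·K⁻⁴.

At equilibrium, absorbed power = emitted power.
Absorbing cross-section = πr² = 13.72 m²; emitting surface = 4πr² = 54.89 m² (ratio 4).
S·A_cross = εσ·A_surf·T⁴  ⇒  T⁴ = S/(4σ).
T⁴ = 1.00·4190/(4·5.67×10⁻⁸) = 1.847×10¹⁰ K⁴.
T = (1.847×10¹⁰)^(1/4).

T ≈ 369 K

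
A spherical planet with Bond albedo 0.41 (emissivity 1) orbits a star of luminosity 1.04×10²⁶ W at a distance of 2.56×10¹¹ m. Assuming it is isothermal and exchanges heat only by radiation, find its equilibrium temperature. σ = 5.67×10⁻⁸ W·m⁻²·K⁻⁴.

First find the stellar flux at distance d: S = L/(4πd²) = 1.04×10²⁶/(4π·(2.56×10¹¹)²) = 126.3 W/m².
For an isothermal sphere, absorbed (1−a)S·πr² = emitted σ·4πr²·T⁴, so T⁴ = (1−a)S/(4σ).
T⁴ = 0.590·126.3/(4·5.67×10⁻⁸) = 3.285×10⁸ K⁴.

T ≈ 135 K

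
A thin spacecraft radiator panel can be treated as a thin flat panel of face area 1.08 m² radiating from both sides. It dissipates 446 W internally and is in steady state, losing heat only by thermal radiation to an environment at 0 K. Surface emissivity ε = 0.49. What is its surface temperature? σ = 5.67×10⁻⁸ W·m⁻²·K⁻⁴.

Steady state: internal power = radiated power, P = εσA T⁴.
Radiating area A = 2·1.08 = 2.160 m².
T⁴ = P/(εσA) = 446/(0.49·5.67×10⁻⁸·2.160) = 7.432×10⁹ K⁴.
T = (7.432×10⁹)^(1/4).

T ≈ 294 K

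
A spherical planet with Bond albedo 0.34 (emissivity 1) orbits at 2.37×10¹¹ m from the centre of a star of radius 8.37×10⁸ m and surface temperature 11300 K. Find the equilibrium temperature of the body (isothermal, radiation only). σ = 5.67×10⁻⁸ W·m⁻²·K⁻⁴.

The star's surface emits σT_*⁴; at distance d the flux is S = σT_*⁴(R_*/d)².
S = 5.67×10⁻⁸·(11300)⁴·(8.37×10⁸/2.37×10¹¹)² = 11530 W/m².
For an isothermal sphere T⁴ = (1−a)S/(4σ) = 3.355×10¹⁰ K⁴.

T ≈ 428 K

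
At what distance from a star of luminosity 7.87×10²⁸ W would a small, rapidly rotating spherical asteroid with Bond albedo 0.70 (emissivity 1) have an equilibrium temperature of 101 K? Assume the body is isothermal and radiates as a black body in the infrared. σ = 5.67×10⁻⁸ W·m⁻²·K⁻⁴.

d ≈ 8.92×10¹² m

For an isothermal black-emitting sphere, (1−a)S·πr² = σ·4πr²·T⁴ ⇒ S = 4σT⁴/(1−a).
S = 4·5.67×10⁻⁸·(101)⁴/0.300 = 78.67 W/m².
Flux falls as S = L/(4πd²), so d = √(L/(4πS)) = √(7.87×10²⁸/(4π·78.67)).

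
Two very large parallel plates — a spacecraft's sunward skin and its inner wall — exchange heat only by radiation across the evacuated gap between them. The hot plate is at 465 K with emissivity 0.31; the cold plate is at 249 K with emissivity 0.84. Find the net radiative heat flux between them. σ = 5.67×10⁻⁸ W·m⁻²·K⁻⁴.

q ≈ 712 W/m²

For two infinite grey parallel plates, q = σ(T₁⁴ − T₂⁴)/(1/ε₁ + 1/ε₂ − 1).
T₁⁴ − T₂⁴ = 4.675×10¹⁰ − 3.844×10⁹ = 4.291×10¹⁰ K⁴.
1/ε₁ + 1/ε₂ − 1 = 3.226 + 1.190 − 1 = 3.416.
q = 5.67×10⁻⁸ × 4.291×10¹⁰ / 3.416.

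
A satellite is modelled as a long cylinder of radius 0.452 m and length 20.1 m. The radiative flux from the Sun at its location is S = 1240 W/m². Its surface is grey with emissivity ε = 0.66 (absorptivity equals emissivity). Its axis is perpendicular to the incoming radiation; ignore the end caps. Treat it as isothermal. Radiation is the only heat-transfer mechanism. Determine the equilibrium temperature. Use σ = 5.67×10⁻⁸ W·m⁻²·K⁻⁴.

T ≈ 289 K

At equilibrium, absorbed power = emitted power.
Absorbing cross-section = 2rL = 18.17 m²; emitting surface = 2πrL = 57.08 m² (ratio π).
εS·A_cross = εσ·A_surf·T⁴  ⇒  T⁴ = S/(πσ)   (ε cancels).
T⁴ = 1240/(π·5.67×10⁻⁸) = 6.961×10⁹ K⁴.
T = (6.961×10⁹)^(1/4).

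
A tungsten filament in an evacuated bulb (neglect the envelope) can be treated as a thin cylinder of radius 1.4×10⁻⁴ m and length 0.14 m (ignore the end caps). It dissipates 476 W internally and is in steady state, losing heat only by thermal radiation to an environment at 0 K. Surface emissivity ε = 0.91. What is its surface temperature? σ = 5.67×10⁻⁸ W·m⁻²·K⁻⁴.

T ≈ 2940 K

Steady state: internal power = radiated power, P = εσA T⁴.
Radiating area A = 2πrL = 1.232×10⁻⁴ m².
T⁴ = P/(εσA) = 476/(0.91·5.67×10⁻⁸·1.232×10⁻⁴) = 7.491×10¹³ K⁴.
T = (7.491×10¹³)^(1/4).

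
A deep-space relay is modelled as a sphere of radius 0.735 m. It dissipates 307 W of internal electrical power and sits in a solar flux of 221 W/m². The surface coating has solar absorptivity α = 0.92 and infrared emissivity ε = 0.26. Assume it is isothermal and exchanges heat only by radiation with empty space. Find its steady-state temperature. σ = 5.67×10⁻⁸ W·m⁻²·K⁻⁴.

T ≈ 284 K

At steady state, absorbed solar power + internal power = radiated power.
Absorbed: α·S·A_cross = 0.92·221·1.697 = 345.1 W (cross-section πr²).
Total input = 345.1 + 307 = 652.1 W.
Radiated: εσ·A_surf·T⁴ with A_surf = 4πr² = 6.789 m².
T⁴ = 652.1/(0.26·5.67×10⁻⁸·6.789) = 6.516×10⁹ K⁴.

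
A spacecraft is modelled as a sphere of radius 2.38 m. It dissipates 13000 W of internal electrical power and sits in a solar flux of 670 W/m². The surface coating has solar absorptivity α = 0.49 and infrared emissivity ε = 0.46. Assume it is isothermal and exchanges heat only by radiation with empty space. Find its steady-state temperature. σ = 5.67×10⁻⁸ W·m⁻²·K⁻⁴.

At steady state, absorbed solar power + internal power = radiated power.
Absorbed: α·S·A_cross = 0.49·670·17.80 = 5842 W (cross-section πr²).
Total input = 5842 + 13000 = 18840 W.
Radiated: εσ·A_surf·T⁴ with A_surf = 4πr² = 71.18 m².
T⁴ = 18840/(0.46·5.67×10⁻⁸·71.18) = 1.015×10¹⁰ K⁴.

T ≈ 317 K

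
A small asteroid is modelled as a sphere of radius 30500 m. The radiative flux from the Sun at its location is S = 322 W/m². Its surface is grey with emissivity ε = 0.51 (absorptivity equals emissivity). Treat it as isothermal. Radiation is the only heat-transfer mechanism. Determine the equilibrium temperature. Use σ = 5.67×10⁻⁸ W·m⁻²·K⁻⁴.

T ≈ 194 K

At equilibrium, absorbed power = emitted power.
Absorbing cross-section = πr² = 2.922×10⁹ m²; emitting surface = 4πr² = 1.169×10¹⁰ m² (ratio 4).
εS·A_cross = εσ·A_surf·T⁴  ⇒  T⁴ = S/(4σ)   (ε cancels).
T⁴ = 322/(4·5.67×10⁻⁸) = 1.420×10⁹ K⁴.
T = (1.420×10⁹)^(1/4).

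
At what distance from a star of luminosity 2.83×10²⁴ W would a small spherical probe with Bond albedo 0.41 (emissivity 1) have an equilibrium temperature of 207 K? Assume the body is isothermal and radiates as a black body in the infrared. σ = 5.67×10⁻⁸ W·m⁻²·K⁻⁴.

d ≈ 1.79×10¹⁰ m

For an isothermal black-emitting sphere, (1−a)S·πr² = σ·4πr²·T⁴ ⇒ S = 4σT⁴/(1−a).
S = 4·5.67×10⁻⁸·(207)⁴/0.590 = 705.8 W/m².
Flux falls as S = L/(4πd²), so d = √(L/(4πS)) = √(2.83×10²⁴/(4π·705.8)).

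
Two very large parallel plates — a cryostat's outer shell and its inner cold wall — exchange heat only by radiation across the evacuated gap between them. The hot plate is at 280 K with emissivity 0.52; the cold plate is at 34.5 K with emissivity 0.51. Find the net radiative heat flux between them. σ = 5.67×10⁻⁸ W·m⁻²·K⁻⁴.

q ≈ 121 W/m²

For two infinite grey parallel plates, q = σ(T₁⁴ − T₂⁴)/(1/ε₁ + 1/ε₂ − 1).
T₁⁴ − T₂⁴ = 6.147×10⁹ − 1.417×10⁶ = 6.145×10⁹ K⁴.
1/ε₁ + 1/ε₂ − 1 = 1.923 + 1.961 − 1 = 2.884.
q = 5.67×10⁻⁸ × 6.145×10⁹ / 2.884.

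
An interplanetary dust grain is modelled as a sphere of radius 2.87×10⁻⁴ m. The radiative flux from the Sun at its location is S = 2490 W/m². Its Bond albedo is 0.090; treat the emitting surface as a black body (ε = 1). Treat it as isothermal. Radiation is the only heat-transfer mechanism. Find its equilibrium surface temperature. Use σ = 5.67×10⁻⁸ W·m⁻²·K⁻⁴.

At equilibrium, absorbed power = emitted power.
Absorbing cross-section = πr² = 2.588×10⁻⁷ m²; emitting surface = 4πr² = 1.035×10⁻⁶ m² (ratio 4).
(1−a)S·A_cross = εσ·A_surf·T⁴  ⇒  T⁴ = (1−a)S/(4σ).
T⁴ = 0.910·2490/(4·5.67×10⁻⁸) = 9.991×10⁹ K⁴.
T = (9.991×10⁹)^(1/4).

T ≈ 316 K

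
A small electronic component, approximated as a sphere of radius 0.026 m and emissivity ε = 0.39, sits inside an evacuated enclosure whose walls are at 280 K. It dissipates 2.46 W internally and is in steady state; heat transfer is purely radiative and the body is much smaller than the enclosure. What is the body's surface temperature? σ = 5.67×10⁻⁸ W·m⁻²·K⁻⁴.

T ≈ 372 K

For a small grey body in a large enclosure, net radiated power = εσA(T⁴ − T_w⁴).
Steady state: P = εσA(T⁴ − T_w⁴) with A = 4πr² = 0.008495 m².
T⁴ = P/(εσA) + T_w⁴ = 2.46/(0.39·5.67×10⁻⁸·0.008495) + (280)⁴
    = 1.310×10¹⁰ + 6.147×10⁹ = 1.924×10¹⁰ K⁴.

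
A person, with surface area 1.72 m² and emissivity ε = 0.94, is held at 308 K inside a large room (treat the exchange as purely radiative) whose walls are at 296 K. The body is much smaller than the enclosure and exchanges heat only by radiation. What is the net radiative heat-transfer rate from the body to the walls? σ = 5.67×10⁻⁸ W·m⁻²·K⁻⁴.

P_net ≈ 121 W

For a small grey body in a large enclosure: P_net = εσA(T_body⁴ − T_wall⁴).
A = 1.72 m²; T_body⁴ − T_wall⁴ = 8.999×10⁹ − 7.677×10⁹ = 1.323×10⁹ K⁴.
|P_net| = 0.94·5.67×10⁻⁸·1.720·1.323×10⁹.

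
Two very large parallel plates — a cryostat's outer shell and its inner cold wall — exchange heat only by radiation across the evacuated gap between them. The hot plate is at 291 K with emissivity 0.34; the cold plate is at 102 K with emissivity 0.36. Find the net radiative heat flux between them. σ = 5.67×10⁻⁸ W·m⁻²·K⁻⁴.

For two infinite grey parallel plates, q = σ(T₁⁴ − T₂⁴)/(1/ε₁ + 1/ε₂ − 1).
T₁⁴ − T₂⁴ = 7.171×10⁹ − 1.082×10⁸ = 7.063×10⁹ K⁴.
1/ε₁ + 1/ε₂ − 1 = 2.941 + 2.778 − 1 = 4.719.
q = 5.67×10⁻⁸ × 7.063×10⁹ / 4.719.

q ≈ 84.9 W/m²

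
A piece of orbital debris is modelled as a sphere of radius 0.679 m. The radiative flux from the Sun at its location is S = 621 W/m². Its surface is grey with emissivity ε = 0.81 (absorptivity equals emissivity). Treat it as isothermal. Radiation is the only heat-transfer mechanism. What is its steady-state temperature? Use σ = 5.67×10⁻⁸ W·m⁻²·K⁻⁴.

T ≈ 229 K

At equilibrium, absorbed power = emitted power.
Absorbing cross-section = πr² = 1.448 m²; emitting surface = 4πr² = 5.794 m² (ratio 4).
εS·A_cross = εσ·A_surf·T⁴  ⇒  T⁴ = S/(4σ)   (ε cancels).
T⁴ = 621/(4·5.67×10⁻⁸) = 2.738×10⁹ K⁴.
T = (2.738×10⁹)^(1/4).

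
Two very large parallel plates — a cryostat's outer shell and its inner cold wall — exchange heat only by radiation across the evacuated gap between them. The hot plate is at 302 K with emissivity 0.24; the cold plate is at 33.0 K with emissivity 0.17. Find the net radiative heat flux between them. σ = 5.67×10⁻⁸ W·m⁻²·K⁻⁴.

q ≈ 52.1 W/m²

For two infinite grey parallel plates, q = σ(T₁⁴ − T₂⁴)/(1/ε₁ + 1/ε₂ − 1).
T₁⁴ − T₂⁴ = 8.318×10⁹ − 1.186×10⁶ = 8.317×10⁹ K⁴.
1/ε₁ + 1/ε₂ − 1 = 4.167 + 5.882 − 1 = 9.049.
q = 5.67×10⁻⁸ × 8.317×10⁹ / 9.049.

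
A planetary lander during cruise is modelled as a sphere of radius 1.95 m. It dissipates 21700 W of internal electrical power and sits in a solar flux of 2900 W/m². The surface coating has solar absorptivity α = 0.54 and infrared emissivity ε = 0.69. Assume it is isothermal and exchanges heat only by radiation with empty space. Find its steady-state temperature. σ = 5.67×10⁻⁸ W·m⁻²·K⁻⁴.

T ≈ 383 K

At steady state, absorbed solar power + internal power = radiated power.
Absorbed: α·S·A_cross = 0.54·2900·11.95 = 18710 W (cross-section πr²).
Total input = 18710 + 21700 = 40410 W.
Radiated: εσ·A_surf·T⁴ with A_surf = 4πr² = 47.78 m².
T⁴ = 40410/(0.69·5.67×10⁻⁸·47.78) = 2.161×10¹⁰ K⁴.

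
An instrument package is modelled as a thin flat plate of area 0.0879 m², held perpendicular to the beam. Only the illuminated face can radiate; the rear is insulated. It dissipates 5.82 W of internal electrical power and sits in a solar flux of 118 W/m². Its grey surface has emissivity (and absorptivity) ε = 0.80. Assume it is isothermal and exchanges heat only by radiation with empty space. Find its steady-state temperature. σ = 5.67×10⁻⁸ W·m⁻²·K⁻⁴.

At steady state, absorbed solar power + internal power = radiated power.
Absorbed: α·S·A_cross = 0.80·118·0.08790 = 8.298 W (cross-section A).
Total input = 8.298 + 5.82 = 14.12 W.
Radiated: εσ·A_surf·T⁴ with A_surf = A = 0.08790 m².
T⁴ = 14.12/(0.80·5.67×10⁻⁸·0.08790) = 3.541×10⁹ K⁴.

T ≈ 244 K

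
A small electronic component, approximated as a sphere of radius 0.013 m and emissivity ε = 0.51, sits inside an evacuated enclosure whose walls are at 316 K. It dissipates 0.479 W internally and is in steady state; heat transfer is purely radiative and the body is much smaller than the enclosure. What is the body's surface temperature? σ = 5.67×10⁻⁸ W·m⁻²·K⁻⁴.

For a small grey body in a large enclosure, net radiated power = εσA(T⁴ − T_w⁴).
Steady state: P = εσA(T⁴ − T_w⁴) with A = 4πr² = 0.002124 m².
T⁴ = P/(εσA) + T_w⁴ = 0.479/(0.51·5.67×10⁻⁸·0.002124) + (316)⁴
    = 7.800×10⁹ + 9.971×10⁹ = 1.777×10¹⁰ K⁴.

T ≈ 365 K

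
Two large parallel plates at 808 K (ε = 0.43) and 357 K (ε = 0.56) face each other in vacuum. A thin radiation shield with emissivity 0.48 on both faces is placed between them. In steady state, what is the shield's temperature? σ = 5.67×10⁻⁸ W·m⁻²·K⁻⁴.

T_s ≈ 672 K

In steady state the net flux on the hot side equals that on the cold side.
σ(T₁⁴−T_s⁴)/D₁ = σ(T_s⁴−T₂⁴)/D₂, with D₁ = 1/ε₁+1/ε_s−1 = 3.409, D₂ = 1/ε_s+1/ε₂−1 = 2.869.
Solve for T_s⁴: T_s⁴ = (D₂·T₁⁴ + D₁·T₂⁴)/(D₁+D₂) = 2.036×10¹¹ K⁴.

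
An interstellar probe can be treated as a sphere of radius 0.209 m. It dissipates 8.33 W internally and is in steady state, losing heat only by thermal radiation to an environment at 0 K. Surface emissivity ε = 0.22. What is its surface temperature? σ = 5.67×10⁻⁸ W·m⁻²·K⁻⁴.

T ≈ 187 K

Steady state: internal power = radiated power, P = εσA T⁴.
Radiating area A = 4πr² = 0.5489 m².
T⁴ = P/(εσA) = 8.33/(0.22·5.67×10⁻⁸·0.5489) = 1.217×10⁹ K⁴.
T = (1.217×10⁹)^(1/4).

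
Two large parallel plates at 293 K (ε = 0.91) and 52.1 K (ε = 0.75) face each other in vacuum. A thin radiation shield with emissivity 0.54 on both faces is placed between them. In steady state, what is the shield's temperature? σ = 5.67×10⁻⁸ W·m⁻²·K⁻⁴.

In steady state the net flux on the hot side equals that on the cold side.
σ(T₁⁴−T_s⁴)/D₁ = σ(T_s⁴−T₂⁴)/D₂, with D₁ = 1/ε₁+1/ε_s−1 = 1.951, D₂ = 1/ε_s+1/ε₂−1 = 2.185.
Solve for T_s⁴: T_s⁴ = (D₂·T₁⁴ + D₁·T₂⁴)/(D₁+D₂) = 3.897×10⁹ K⁴.

T_s ≈ 250 K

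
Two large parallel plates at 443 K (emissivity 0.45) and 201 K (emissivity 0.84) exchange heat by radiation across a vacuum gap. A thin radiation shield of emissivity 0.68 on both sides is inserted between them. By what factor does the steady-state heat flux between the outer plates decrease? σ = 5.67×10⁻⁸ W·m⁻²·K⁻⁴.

Without shield: q₀ = σΔ(T⁴)/(1/ε₁+1/ε₂−1) with denominator 2.413.
With shield the two gaps are in series; the resistances add: (1/ε₁+1/ε_s−1)+(1/ε_s+1/ε₂−1) = 2.693+1.661 = 4.354.
Heat-flux ratio q₀/q = 4.354/2.413.

factor ≈ 1.80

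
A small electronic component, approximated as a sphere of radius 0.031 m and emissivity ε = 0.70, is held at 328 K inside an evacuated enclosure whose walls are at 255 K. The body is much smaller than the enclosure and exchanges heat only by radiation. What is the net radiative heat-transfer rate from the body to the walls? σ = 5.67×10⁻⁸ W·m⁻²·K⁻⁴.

For a small grey body in a large enclosure: P_net = εσA(T_body⁴ − T_wall⁴).
A = 4πr² = 0.01208 m²; T_body⁴ − T_wall⁴ = 1.157×10¹⁰ − 4.228×10⁹ = 7.346×10⁹ K⁴.
|P_net| = 0.70·5.67×10⁻⁸·0.01208·7.346×10⁹.

P_net ≈ 3.52 W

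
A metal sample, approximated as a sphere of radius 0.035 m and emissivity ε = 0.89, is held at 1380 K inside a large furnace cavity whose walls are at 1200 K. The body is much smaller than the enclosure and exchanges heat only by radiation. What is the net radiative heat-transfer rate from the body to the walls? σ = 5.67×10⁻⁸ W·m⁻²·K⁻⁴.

P_net ≈ 1210 W

For a small grey body in a large enclosure: P_net = εσA(T_body⁴ − T_wall⁴).
A = 4πr² = 0.01539 m²; T_body⁴ − T_wall⁴ = 3.627×10¹² − 2.074×10¹² = 1.553×10¹² K⁴.
|P_net| = 0.89·5.67×10⁻⁸·0.01539·1.553×10¹².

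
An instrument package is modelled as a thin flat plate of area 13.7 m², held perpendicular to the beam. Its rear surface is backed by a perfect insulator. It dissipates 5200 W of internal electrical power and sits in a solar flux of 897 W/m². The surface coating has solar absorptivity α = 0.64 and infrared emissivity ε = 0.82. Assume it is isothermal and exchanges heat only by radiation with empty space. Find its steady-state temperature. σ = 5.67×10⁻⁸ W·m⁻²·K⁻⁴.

At steady state, absorbed solar power + internal power = radiated power.
Absorbed: α·S·A_cross = 0.64·897·13.70 = 7865 W (cross-section A).
Total input = 7865 + 5200 = 13060 W.
Radiated: εσ·A_surf·T⁴ with A_surf = A = 13.70 m².
T⁴ = 13060/(0.82·5.67×10⁻⁸·13.70) = 2.051×10¹⁰ K⁴.

T ≈ 378 K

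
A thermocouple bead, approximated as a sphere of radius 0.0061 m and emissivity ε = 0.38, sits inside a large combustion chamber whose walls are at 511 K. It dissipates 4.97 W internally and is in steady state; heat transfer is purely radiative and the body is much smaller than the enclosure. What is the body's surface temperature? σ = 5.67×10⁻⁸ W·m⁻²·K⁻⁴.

T ≈ 866 K

For a small grey body in a large enclosure, net radiated power = εσA(T⁴ − T_w⁴).
Steady state: P = εσA(T⁴ − T_w⁴) with A = 4πr² = 4.676×10⁻⁴ m².
T⁴ = P/(εσA) + T_w⁴ = 4.97/(0.38·5.67×10⁻⁸·4.676×10⁻⁴) + (511)⁴
    = 4.933×10¹¹ + 6.818×10¹⁰ = 5.615×10¹¹ K⁴.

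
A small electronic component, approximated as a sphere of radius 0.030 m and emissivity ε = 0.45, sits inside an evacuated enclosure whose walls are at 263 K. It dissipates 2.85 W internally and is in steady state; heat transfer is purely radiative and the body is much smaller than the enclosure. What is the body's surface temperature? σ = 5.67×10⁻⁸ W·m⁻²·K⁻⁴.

For a small grey body in a large enclosure, net radiated power = εσA(T⁴ − T_w⁴).
Steady state: P = εσA(T⁴ − T_w⁴) with A = 4πr² = 0.01131 m².
T⁴ = P/(εσA) + T_w⁴ = 2.85/(0.45·5.67×10⁻⁸·0.01131) + (263)⁴
    = 9.876×10⁹ + 4.784×10⁹ = 1.466×10¹⁰ K⁴.

T ≈ 348 K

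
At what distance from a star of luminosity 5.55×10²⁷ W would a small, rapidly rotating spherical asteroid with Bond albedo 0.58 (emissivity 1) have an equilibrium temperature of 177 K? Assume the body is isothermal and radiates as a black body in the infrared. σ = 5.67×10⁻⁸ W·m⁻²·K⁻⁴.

d ≈ 9.13×10¹¹ m

For an isothermal black-emitting sphere, (1−a)S·πr² = σ·4πr²·T⁴ ⇒ S = 4σT⁴/(1−a).
S = 4·5.67×10⁻⁸·(177)⁴/0.420 = 530.0 W/m².
Flux falls as S = L/(4πd²), so d = √(L/(4πS)) = √(5.55×10²⁷/(4π·530.0)).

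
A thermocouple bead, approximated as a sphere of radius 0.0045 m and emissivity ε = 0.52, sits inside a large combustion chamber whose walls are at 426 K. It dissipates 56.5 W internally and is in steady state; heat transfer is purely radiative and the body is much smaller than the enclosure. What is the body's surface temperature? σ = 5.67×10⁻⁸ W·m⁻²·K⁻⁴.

For a small grey body in a large enclosure, net radiated power = εσA(T⁴ − T_w⁴).
Steady state: P = εσA(T⁴ − T_w⁴) with A = 4πr² = 2.545×10⁻⁴ m².
T⁴ = P/(εσA) + T_w⁴ = 56.5/(0.52·5.67×10⁻⁸·2.545×10⁻⁴) + (426)⁴
    = 7.531×10¹² + 3.293×10¹⁰ = 7.563×10¹² K⁴.

T ≈ 1660 K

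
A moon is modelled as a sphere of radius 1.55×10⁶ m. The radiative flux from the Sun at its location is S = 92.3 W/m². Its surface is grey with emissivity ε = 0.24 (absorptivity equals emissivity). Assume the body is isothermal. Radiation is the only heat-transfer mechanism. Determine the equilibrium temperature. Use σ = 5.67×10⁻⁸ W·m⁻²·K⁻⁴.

T ≈ 142 K

At equilibrium, absorbed power = emitted power.
Absorbing cross-section = πr² = 7.548×10¹² m²; emitting surface = 4πr² = 3.019×10¹³ m² (ratio 4).
εS·A_cross = εσ·A_surf·T⁴  ⇒  T⁴ = S/(4σ)   (ε cancels).
T⁴ = 92.3/(4·5.67×10⁻⁸) = 4.070×10⁸ K⁴.
T = (4.070×10⁸)^(1/4).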